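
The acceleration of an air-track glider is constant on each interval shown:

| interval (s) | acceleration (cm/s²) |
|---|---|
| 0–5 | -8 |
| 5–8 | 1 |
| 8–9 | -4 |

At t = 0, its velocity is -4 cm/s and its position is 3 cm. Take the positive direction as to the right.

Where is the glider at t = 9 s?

On each constant-a segment, Δv = aΔt and Δx = v₀Δt + ½aΔt²; chain segment to segment.
0–5 s: v starts -4 cm/s; Δx = -4·5 + ½·-8·5² = -120 cm; v ends -44 cm/s.
5–8 s: v starts -44 cm/s; Δx = -44·3 + ½·1·3² = -127.5 cm; v ends -41 cm/s.
8–9 s: v starts -41 cm/s; Δx = -41·1 + ½·-4·1² = -43 cm; v ends -45 cm/s.
x(9) = 3 + Σ Δx = -287.5 cm.

-287.5 cm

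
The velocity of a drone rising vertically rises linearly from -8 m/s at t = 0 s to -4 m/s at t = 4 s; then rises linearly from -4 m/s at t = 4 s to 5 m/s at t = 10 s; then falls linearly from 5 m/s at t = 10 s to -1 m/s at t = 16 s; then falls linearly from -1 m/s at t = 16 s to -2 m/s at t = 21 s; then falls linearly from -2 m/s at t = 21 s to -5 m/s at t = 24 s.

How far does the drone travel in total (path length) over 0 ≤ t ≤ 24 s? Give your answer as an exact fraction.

206/3 m

Distance (not displacement) is the total path length: add the absolute areas under v-t.
0–4 s: |½(-8 + -4)(4)| = 24 m
4–10 s: v = 0 at t = 20/3 s; triangle areas 16/3 + 25/3 = 41/3 m
10–16 s: v = 0 at t = 15 s; triangle areas 12.5 + 0.5 = 13 m
16–21 s: |½(-1 + -2)(5)| = 7.5 m
21–24 s: |½(-2 + -5)(3)| = 10.5 m
Total distance = 206/3 m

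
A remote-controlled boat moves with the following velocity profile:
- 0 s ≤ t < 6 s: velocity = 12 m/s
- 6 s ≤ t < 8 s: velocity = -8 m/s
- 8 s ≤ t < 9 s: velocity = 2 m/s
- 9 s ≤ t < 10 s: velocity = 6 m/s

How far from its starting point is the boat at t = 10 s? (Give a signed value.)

Net displacement equals the area under the velocity-time graph (areas below the axis count negative).
0–6 s: 12 × 6 = 72 m
6–8 s: -8 × 2 = -16 m
8–9 s: 2 × 1 = 2 m
9–10 s: 6 × 1 = 6 m
Net displacement = 64 m

64 m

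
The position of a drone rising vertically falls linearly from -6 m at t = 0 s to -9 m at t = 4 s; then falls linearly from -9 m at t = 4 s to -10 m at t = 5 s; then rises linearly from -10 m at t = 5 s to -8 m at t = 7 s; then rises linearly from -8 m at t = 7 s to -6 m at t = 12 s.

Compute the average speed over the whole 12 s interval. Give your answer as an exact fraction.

2/3 m/s

Average speed = (total path length)/(elapsed time); on a piecewise-linear x-t graph the path length is Σ|Δx|.
0–4 s: |Δx| = |-9 − -6| = 3 m
4–5 s: |Δx| = |-10 − -9| = 1 m
5–7 s: |Δx| = |-8 − -10| = 2 m
7–12 s: |Δx| = |-6 − -8| = 2 m
Total path = 8 m; average speed = 8/12 = 2/3 m/s.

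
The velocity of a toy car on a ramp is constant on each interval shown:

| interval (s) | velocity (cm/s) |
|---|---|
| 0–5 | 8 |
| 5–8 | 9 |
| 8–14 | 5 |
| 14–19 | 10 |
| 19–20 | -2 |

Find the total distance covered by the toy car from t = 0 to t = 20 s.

149 cm

Distance (not displacement) is the total path length: add the absolute areas under v-t.
0–5 s: |8| × 5 = 40 cm
5–8 s: |9| × 3 = 27 cm
8–14 s: |5| × 6 = 30 cm
14–19 s: |10| × 5 = 50 cm
19–20 s: |-2| × 1 = 2 cm
Total distance = 149 cm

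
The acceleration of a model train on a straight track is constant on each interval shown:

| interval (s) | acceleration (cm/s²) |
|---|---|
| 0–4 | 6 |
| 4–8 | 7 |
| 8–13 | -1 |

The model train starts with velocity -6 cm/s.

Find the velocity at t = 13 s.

41 cm/s

Δv equals the area under the a-t graph; then v = v₀ + Δv.
0–4 s: 6 × 4 = 24 cm/s
4–8 s: 7 × 4 = 28 cm/s
8–13 s: -1 × 5 = -5 cm/s
Δv = 47 cm/s, so v(13) = -6 + (47) = 41 cm/s.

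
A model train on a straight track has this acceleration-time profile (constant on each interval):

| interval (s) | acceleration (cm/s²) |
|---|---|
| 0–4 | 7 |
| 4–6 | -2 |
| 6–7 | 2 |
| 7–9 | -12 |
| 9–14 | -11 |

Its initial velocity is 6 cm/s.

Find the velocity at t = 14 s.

-47 cm/s

Δv equals the area under the a-t graph; then v = v₀ + Δv.
0–4 s: 7 × 4 = 28 cm/s
4–6 s: -2 × 2 = -4 cm/s
6–7 s: 2 × 1 = 2 cm/s
7–9 s: -12 × 2 = -24 cm/s
9–14 s: -11 × 5 = -55 cm/s
Δv = -53 cm/s, so v(14) = 6 + (-53) = -47 cm/s.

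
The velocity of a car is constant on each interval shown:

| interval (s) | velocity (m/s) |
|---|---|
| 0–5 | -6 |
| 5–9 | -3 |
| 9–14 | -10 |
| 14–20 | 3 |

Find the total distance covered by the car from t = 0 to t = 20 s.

Total distance travelled is ∫|v| dt — sum the magnitudes of each area piece.
0–5 s: |-6| × 5 = 30 m
5–9 s: |-3| × 4 = 12 m
9–14 s: |-10| × 5 = 50 m
14–20 s: |3| × 6 = 18 m
Total distance = 110 m

110 m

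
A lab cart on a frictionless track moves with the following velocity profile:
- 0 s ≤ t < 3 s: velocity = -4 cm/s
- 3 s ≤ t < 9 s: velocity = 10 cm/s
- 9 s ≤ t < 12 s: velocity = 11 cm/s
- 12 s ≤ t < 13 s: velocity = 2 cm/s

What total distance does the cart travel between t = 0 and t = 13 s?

Distance (not displacement) is the total path length: add the absolute areas under v-t.
0–3 s: |-4| × 3 = 12 cm
3–9 s: |10| × 6 = 60 cm
9–12 s: |11| × 3 = 33 cm
12–13 s: |2| × 1 = 2 cm
Total distance = 107 cm

107 cm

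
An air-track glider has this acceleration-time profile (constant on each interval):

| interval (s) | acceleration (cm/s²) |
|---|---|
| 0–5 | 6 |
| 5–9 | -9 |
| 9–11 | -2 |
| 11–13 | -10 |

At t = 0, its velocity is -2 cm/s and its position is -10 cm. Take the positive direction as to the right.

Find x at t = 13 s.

On each constant-a segment, Δv = aΔt and Δx = v₀Δt + ½aΔt²; chain segment to segment.
0–5 s: v starts -2 cm/s; Δx = -2·5 + ½·6·5² = 65 cm; v ends 28 cm/s.
5–9 s: v starts 28 cm/s; Δx = 28·4 + ½·-9·4² = 40 cm; v ends -8 cm/s.
9–11 s: v starts -8 cm/s; Δx = -8·2 + ½·-2·2² = -20 cm; v ends -12 cm/s.
11–13 s: v starts -12 cm/s; Δx = -12·2 + ½·-10·2² = -44 cm; v ends -32 cm/s.
x(13) = -10 + Σ Δx = 31 cm.

31 cm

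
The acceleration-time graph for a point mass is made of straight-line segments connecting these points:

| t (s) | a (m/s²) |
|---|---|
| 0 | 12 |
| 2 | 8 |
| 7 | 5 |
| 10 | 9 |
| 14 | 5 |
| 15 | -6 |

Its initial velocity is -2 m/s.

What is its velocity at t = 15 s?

99 m/s

Δv equals the area under the a-t graph; then v = v₀ + Δv.
0–2 s: ½(12 + 8)(2) = 20 m/s
2–7 s: ½(8 + 5)(5) = 32.5 m/s
7–10 s: ½(5 + 9)(3) = 21 m/s
10–14 s: ½(9 + 5)(4) = 28 m/s
14–15 s: ½(5 + -6)(1) = -0.5 m/s
Δv = 101 m/s, so v(15) = -2 + (101) = 99 m/s.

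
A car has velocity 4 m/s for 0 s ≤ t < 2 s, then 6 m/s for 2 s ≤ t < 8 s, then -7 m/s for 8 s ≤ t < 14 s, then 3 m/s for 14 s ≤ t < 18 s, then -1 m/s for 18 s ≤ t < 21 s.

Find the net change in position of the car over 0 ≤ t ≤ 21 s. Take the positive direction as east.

11 m

Net displacement equals the area under the velocity-time graph (areas below the axis count negative).
0–2 s: 4 × 2 = 8 m
2–8 s: 6 × 6 = 36 m
8–14 s: -7 × 6 = -42 m
14–18 s: 3 × 4 = 12 m
18–21 s: -1 × 3 = -3 m
Net displacement = 11 m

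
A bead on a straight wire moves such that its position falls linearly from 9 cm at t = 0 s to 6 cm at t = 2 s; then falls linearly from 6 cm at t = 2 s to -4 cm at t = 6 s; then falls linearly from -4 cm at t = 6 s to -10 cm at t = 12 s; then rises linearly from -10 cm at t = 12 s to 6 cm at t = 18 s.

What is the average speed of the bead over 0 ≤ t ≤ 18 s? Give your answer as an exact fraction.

Average speed = (total path length)/(elapsed time); on a piecewise-linear x-t graph the path length is Σ|Δx|.
0–2 s: |Δx| = |6 − 9| = 3 cm
2–6 s: |Δx| = |-4 − 6| = 10 cm
6–12 s: |Δx| = |-10 − -4| = 6 cm
12–18 s: |Δx| = |6 − -10| = 16 cm
Total path = 35 cm; average speed = 35/18 = 35/18 cm/s.

35/18 cm/s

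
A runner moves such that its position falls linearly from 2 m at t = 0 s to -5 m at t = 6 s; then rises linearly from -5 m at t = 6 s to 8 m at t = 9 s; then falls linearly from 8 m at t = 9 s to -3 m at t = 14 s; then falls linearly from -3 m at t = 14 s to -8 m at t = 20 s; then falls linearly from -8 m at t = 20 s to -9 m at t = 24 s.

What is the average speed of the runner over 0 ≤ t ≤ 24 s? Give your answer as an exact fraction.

37/24 m/s

Average speed = (total path length)/(elapsed time); on a piecewise-linear x-t graph the path length is Σ|Δx|.
0–6 s: |Δx| = |-5 − 2| = 7 m
6–9 s: |Δx| = |8 − -5| = 13 m
9–14 s: |Δx| = |-3 − 8| = 11 m
14–20 s: |Δx| = |-8 − -3| = 5 m
20–24 s: |Δx| = |-9 − -8| = 1 m
Total path = 37 m; average speed = 37/24 = 37/24 m/s.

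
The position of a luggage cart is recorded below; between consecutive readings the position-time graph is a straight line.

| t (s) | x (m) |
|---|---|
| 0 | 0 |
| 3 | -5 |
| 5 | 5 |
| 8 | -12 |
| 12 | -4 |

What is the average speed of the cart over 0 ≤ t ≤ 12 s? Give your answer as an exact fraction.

10/3 m/s

Average speed = (total path length)/(elapsed time); on a piecewise-linear x-t graph the path length is Σ|Δx|.
0–3 s: |Δx| = |-5 − 0| = 5 m
3–5 s: |Δx| = |5 − -5| = 10 m
5–8 s: |Δx| = |-12 − 5| = 17 m
8–12 s: |Δx| = |-4 − -12| = 8 m
Total path = 40 m; average speed = 40/12 = 10/3 m/s.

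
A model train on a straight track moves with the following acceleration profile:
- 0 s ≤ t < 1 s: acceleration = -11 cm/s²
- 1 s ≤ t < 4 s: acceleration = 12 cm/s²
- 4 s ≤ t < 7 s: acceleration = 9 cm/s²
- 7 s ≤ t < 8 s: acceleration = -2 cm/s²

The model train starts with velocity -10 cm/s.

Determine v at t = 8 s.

40 cm/s

Δv equals the area under the a-t graph; then v = v₀ + Δv.
0–1 s: -11 × 1 = -11 cm/s
1–4 s: 12 × 3 = 36 cm/s
4–7 s: 9 × 3 = 27 cm/s
7–8 s: -2 × 1 = -2 cm/s
Δv = 50 cm/s, so v(8) = -10 + (50) = 40 cm/s.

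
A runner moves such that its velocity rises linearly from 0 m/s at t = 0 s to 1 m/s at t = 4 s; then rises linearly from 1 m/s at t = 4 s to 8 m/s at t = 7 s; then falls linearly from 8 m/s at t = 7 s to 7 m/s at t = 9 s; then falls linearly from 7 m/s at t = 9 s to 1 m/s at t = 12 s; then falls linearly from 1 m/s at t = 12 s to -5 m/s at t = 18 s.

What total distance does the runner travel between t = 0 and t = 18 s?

55.5 m

Distance (not displacement) is the total path length: add the absolute areas under v-t.
0–4 s: |½(0 + 1)(4)| = 2 m
4–7 s: |½(1 + 8)(3)| = 13.5 m
7–9 s: |½(8 + 7)(2)| = 15 m
9–12 s: |½(7 + 1)(3)| = 12 m
12–18 s: v = 0 at t = 13 s; triangle areas 0.5 + 12.5 = 13 m
Total distance = 55.5 m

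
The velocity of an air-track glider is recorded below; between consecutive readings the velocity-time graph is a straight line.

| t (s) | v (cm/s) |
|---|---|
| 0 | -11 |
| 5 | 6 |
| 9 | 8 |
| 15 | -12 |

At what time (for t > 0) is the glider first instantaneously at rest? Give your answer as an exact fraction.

v changes sign on 0–5 s (from -11 to 6); the graph is linear there, so v = 0 at t = 0 + (11)·(5 − 0)/(6 − -11) = 55/17 s.

t = 55/17 s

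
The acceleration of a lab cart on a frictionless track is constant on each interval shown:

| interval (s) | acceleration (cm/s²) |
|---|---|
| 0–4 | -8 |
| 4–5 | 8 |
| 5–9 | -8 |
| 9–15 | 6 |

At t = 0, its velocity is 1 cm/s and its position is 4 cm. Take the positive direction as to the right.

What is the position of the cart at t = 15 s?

-461 cm

On each constant-a segment, Δv = aΔt and Δx = v₀Δt + ½aΔt²; chain segment to segment.
0–4 s: v starts 1 cm/s; Δx = 1·4 + ½·-8·4² = -60 cm; v ends -31 cm/s.
4–5 s: v starts -31 cm/s; Δx = -31·1 + ½·8·1² = -27 cm; v ends -23 cm/s.
5–9 s: v starts -23 cm/s; Δx = -23·4 + ½·-8·4² = -156 cm; v ends -55 cm/s.
9–15 s: v starts -55 cm/s; Δx = -55·6 + ½·6·6² = -222 cm; v ends -19 cm/s.
x(15) = 4 + Σ Δx = -461 cm.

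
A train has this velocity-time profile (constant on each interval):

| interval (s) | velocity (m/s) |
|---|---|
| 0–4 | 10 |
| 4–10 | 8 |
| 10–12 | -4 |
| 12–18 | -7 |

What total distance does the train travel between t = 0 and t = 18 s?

Total distance travelled is ∫|v| dt — sum the magnitudes of each area piece.
0–4 s: |10| × 4 = 40 m
4–10 s: |8| × 6 = 48 m
10–12 s: |-4| × 2 = 8 m
12–18 s: |-7| × 6 = 42 m
Total distance = 138 m

138 m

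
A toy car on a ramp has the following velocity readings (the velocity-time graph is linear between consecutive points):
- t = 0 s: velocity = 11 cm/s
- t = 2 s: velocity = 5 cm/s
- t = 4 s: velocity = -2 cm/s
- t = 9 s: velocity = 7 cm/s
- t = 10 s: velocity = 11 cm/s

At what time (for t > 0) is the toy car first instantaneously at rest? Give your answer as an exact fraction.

v changes sign on 2–4 s (from 5 to -2); the graph is linear there, so v = 0 at t = 2 + (-5)·(4 − 2)/(-2 − 5) = 24/7 s.

t = 24/7 s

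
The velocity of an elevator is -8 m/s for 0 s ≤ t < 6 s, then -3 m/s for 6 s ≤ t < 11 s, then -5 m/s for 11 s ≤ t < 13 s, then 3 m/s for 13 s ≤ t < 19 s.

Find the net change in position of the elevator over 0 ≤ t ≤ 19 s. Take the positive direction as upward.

Displacement is the signed area under the v-t curve.
0–6 s: -8 × 6 = -48 m
6–11 s: -3 × 5 = -15 m
11–13 s: -5 × 2 = -10 m
13–19 s: 3 × 6 = 18 m
Net displacement = -55 m

-55 m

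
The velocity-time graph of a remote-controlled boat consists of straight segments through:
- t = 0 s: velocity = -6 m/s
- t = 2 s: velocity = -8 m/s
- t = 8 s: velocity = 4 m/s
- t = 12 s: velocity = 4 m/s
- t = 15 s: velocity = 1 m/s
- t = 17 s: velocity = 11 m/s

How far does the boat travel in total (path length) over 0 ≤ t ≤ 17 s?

Total distance travelled is ∫|v| dt — sum the magnitudes of each area piece.
0–2 s: |½(-6 + -8)(2)| = 14 m
2–8 s: v = 0 at t = 6 s; triangle areas 16 + 4 = 20 m
8–12 s: |4| × 4 = 16 m
12–15 s: |½(4 + 1)(3)| = 7.5 m
15–17 s: |½(1 + 11)(2)| = 12 m
Total distance = 69.5 m

69.5 m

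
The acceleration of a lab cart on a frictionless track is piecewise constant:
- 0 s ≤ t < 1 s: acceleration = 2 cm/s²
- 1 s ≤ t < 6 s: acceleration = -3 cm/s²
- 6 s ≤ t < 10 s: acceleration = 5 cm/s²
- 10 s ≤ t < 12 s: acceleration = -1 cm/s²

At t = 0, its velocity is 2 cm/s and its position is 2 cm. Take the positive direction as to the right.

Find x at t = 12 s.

On each constant-a segment, Δv = aΔt and Δx = v₀Δt + ½aΔt²; chain segment to segment.
0–1 s: v starts 2 cm/s; Δx = 2·1 + ½·2·1² = 3 cm; v ends 4 cm/s.
1–6 s: v starts 4 cm/s; Δx = 4·5 + ½·-3·5² = -17.5 cm; v ends -11 cm/s.
6–10 s: v starts -11 cm/s; Δx = -11·4 + ½·5·4² = -4 cm; v ends 9 cm/s.
10–12 s: v starts 9 cm/s; Δx = 9·2 + ½·-1·2² = 16 cm; v ends 7 cm/s.
x(12) = 2 + Σ Δx = -0.5 cm.

-0.5 cm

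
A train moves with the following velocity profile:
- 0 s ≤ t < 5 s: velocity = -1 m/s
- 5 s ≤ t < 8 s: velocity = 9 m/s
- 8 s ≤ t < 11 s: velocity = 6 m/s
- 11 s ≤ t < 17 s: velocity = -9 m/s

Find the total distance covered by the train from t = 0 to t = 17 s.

Distance (not displacement) is the total path length: add the absolute areas under v-t.
0–5 s: |-1| × 5 = 5 m
5–8 s: |9| × 3 = 27 m
8–11 s: |6| × 3 = 18 m
11–17 s: |-9| × 6 = 54 m
Total distance = 104 m

104 m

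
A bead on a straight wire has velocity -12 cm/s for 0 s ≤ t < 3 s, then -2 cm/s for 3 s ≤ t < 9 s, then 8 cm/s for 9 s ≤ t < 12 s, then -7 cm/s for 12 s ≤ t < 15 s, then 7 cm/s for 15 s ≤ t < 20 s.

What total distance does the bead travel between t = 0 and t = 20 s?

Total distance travelled is ∫|v| dt — sum the magnitudes of each area piece.
0–3 s: |-12| × 3 = 36 cm
3–9 s: |-2| × 6 = 12 cm
9–12 s: |8| × 3 = 24 cm
12–15 s: |-7| × 3 = 21 cm
15–20 s: |7| × 5 = 35 cm
Total distance = 128 cm

128 cm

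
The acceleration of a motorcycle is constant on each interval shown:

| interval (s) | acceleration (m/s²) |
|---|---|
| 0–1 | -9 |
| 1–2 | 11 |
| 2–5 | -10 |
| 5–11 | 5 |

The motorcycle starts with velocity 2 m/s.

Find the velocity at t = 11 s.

Δv equals the area under the a-t graph; then v = v₀ + Δv.
0–1 s: -9 × 1 = -9 m/s
1–2 s: 11 × 1 = 11 m/s
2–5 s: -10 × 3 = -30 m/s
5–11 s: 5 × 6 = 30 m/s
Δv = 2 m/s, so v(11) = 2 + (2) = 4 m/s.

4 m/s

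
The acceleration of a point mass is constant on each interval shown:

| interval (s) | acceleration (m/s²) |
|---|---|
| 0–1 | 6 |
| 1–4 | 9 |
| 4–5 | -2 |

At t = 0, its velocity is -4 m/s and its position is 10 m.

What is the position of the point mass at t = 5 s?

On each constant-a segment, Δv = aΔt and Δx = v₀Δt + ½aΔt²; chain segment to segment.
0–1 s: v starts -4 m/s; Δx = -4·1 + ½·6·1² = -1 m; v ends 2 m/s.
1–4 s: v starts 2 m/s; Δx = 2·3 + ½·9·3² = 46.5 m; v ends 29 m/s.
4–5 s: v starts 29 m/s; Δx = 29·1 + ½·-2·1² = 28 m; v ends 27 m/s.
x(5) = 10 + Σ Δx = 83.5 m.

83.5 m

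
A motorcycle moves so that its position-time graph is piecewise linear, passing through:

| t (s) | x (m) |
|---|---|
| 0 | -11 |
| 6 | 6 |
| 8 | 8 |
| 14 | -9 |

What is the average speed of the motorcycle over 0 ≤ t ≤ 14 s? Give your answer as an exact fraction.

Average speed = (total path length)/(elapsed time); on a piecewise-linear x-t graph the path length is Σ|Δx|.
0–6 s: |Δx| = |6 − -11| = 17 m
6–8 s: |Δx| = |8 − 6| = 2 m
8–14 s: |Δx| = |-9 − 8| = 17 m
Total path = 36 m; average speed = 36/14 = 18/7 m/s.

18/7 m/s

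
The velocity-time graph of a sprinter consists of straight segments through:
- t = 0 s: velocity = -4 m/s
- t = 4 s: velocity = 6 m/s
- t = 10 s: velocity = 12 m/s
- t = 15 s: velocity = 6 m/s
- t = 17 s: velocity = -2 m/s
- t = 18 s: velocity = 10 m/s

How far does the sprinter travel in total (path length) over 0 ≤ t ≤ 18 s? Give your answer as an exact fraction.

Distance (not displacement) is the total path length: add the absolute areas under v-t.
0–4 s: v = 0 at t = 1.6 s; triangle areas 3.2 + 7.2 = 10.4 m
4–10 s: |½(6 + 12)(6)| = 54 m
10–15 s: |½(12 + 6)(5)| = 45 m
15–17 s: v = 0 at t = 16.5 s; triangle areas 4.5 + 0.5 = 5 m
17–18 s: v = 0 at t = 103/6 s; triangle areas 1/6 + 25/6 = 13/3 m
Total distance = 1781/15 m

1781/15 m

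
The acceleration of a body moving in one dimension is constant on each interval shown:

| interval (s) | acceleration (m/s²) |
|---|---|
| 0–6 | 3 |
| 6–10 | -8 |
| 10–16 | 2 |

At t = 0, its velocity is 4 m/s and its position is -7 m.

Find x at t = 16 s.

On each constant-a segment, Δv = aΔt and Δx = v₀Δt + ½aΔt²; chain segment to segment.
0–6 s: v starts 4 m/s; Δx = 4·6 + ½·3·6² = 78 m; v ends 22 m/s.
6–10 s: v starts 22 m/s; Δx = 22·4 + ½·-8·4² = 24 m; v ends -10 m/s.
10–16 s: v starts -10 m/s; Δx = -10·6 + ½·2·6² = -24 m; v ends 2 m/s.
x(16) = -7 + Σ Δx = 71 m.

71 m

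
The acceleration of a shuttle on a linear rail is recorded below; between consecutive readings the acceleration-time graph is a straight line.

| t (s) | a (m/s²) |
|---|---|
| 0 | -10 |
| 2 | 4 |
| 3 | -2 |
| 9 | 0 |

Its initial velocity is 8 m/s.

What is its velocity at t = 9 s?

-3 m/s

Δv equals the area under the a-t graph; then v = v₀ + Δv.
0–2 s: ½(-10 + 4)(2) = -6 m/s
2–3 s: ½(4 + -2)(1) = 1 m/s
3–9 s: ½(-2 + 0)(6) = -6 m/s
Δv = -11 m/s, so v(9) = 8 + (-11) = -3 m/s.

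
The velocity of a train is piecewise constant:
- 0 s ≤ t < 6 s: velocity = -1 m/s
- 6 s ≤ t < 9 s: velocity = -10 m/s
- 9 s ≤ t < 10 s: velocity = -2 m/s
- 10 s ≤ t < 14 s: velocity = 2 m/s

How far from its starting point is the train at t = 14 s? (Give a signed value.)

Net displacement equals the area under the velocity-time graph (areas below the axis count negative).
0–6 s: -1 × 6 = -6 m
6–9 s: -10 × 3 = -30 m
9–10 s: -2 × 1 = -2 m
10–14 s: 2 × 4 = 8 m
Net displacement = -30 m

-30 m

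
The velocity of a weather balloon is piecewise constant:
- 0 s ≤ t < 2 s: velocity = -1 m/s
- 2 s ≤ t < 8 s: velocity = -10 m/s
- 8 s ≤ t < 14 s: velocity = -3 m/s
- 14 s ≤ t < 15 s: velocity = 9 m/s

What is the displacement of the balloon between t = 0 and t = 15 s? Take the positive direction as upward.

Net displacement equals the area under the velocity-time graph (areas below the axis count negative).
0–2 s: -1 × 2 = -2 m
2–8 s: -10 × 6 = -60 m
8–14 s: -3 × 6 = -18 m
14–15 s: 9 × 1 = 9 m
Net displacement = -71 m

-71 m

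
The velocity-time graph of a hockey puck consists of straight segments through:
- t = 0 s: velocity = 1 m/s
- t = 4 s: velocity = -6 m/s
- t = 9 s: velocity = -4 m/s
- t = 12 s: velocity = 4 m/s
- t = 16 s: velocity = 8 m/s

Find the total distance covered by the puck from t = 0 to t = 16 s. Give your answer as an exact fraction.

Distance (not displacement) is the total path length: add the absolute areas under v-t.
0–4 s: v = 0 at t = 4/7 s; triangle areas 2/7 + 72/7 = 74/7 m
4–9 s: |½(-6 + -4)(5)| = 25 m
9–12 s: v = 0 at t = 10.5 s; triangle areas 3 + 3 = 6 m
12–16 s: |½(4 + 8)(4)| = 24 m
Total distance = 459/7 m

459/7 m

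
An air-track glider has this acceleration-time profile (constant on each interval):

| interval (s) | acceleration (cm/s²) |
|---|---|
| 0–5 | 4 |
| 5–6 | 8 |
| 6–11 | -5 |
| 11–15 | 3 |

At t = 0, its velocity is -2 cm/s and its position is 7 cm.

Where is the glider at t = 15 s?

164.5 cm

On each constant-a segment, Δv = aΔt and Δx = v₀Δt + ½aΔt²; chain segment to segment.
0–5 s: v starts -2 cm/s; Δx = -2·5 + ½·4·5² = 40 cm; v ends 18 cm/s.
5–6 s: v starts 18 cm/s; Δx = 18·1 + ½·8·1² = 22 cm; v ends 26 cm/s.
6–11 s: v starts 26 cm/s; Δx = 26·5 + ½·-5·5² = 67.5 cm; v ends 1 cm/s.
11–15 s: v starts 1 cm/s; Δx = 1·4 + ½·3·4² = 28 cm; v ends 13 cm/s.
x(15) = 7 + Σ Δx = 164.5 cm.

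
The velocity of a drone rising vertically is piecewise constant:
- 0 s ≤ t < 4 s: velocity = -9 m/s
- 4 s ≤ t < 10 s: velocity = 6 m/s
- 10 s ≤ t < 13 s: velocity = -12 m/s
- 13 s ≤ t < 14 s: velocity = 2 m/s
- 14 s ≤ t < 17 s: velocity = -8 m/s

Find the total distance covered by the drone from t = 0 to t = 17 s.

134 m

Total distance travelled is ∫|v| dt — sum the magnitudes of each area piece.
0–4 s: |-9| × 4 = 36 m
4–10 s: |6| × 6 = 36 m
10–13 s: |-12| × 3 = 36 m
13–14 s: |2| × 1 = 2 m
14–17 s: |-8| × 3 = 24 m
Total distance = 134 m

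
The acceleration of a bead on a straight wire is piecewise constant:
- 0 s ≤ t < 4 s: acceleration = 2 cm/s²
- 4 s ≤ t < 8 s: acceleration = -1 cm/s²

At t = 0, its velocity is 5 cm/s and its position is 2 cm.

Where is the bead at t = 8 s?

82 cm

On each constant-a segment, Δv = aΔt and Δx = v₀Δt + ½aΔt²; chain segment to segment.
0–4 s: v starts 5 cm/s; Δx = 5·4 + ½·2·4² = 36 cm; v ends 13 cm/s.
4–8 s: v starts 13 cm/s; Δx = 13·4 + ½·-1·4² = 44 cm; v ends 9 cm/s.
x(8) = 2 + Σ Δx = 82 cm.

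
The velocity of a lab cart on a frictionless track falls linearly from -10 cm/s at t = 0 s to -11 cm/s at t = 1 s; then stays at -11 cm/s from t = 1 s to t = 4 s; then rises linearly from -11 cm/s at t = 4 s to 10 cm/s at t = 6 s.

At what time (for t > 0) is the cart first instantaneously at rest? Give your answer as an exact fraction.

v changes sign on 4–6 s (from -11 to 10); the graph is linear there, so v = 0 at t = 4 + (11)·(6 − 4)/(10 − -11) = 106/21 s.

t = 106/21 s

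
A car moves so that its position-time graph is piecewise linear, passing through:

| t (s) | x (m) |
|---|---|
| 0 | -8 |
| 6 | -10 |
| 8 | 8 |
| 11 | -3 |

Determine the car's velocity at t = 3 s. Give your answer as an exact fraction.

-1/3 m/s

Velocity is the slope of the x-t graph on 0–6 s: (-10 − -8)/(6 − 0) = -1/3 m/s.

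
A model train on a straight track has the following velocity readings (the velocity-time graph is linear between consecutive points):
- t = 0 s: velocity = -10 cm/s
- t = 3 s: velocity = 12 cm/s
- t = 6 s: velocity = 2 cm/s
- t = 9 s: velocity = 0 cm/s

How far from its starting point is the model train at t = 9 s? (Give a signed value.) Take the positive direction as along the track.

27 cm

Displacement is the signed area under the v-t curve.
0–3 s: ½(-10 + 12)(3) = 3 cm
3–6 s: ½(12 + 2)(3) = 21 cm
6–9 s: ½(2 + 0)(3) = 3 cm
Net displacement = 27 cm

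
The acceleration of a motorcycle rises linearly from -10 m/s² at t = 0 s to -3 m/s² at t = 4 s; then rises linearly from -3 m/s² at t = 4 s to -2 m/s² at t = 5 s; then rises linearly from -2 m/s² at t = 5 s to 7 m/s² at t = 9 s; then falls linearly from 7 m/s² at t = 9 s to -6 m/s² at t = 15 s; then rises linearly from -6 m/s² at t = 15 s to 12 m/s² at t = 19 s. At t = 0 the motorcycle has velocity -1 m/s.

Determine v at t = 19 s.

-4.5 m/s

Δv equals the area under the a-t graph; then v = v₀ + Δv.
0–4 s: ½(-10 + -3)(4) = -26 m/s
4–5 s: ½(-3 + -2)(1) = -2.5 m/s
5–9 s: ½(-2 + 7)(4) = 10 m/s
9–15 s: ½(7 + -6)(6) = 3 m/s
15–19 s: ½(-6 + 12)(4) = 12 m/s
Δv = -3.5 m/s, so v(19) = -1 + (-3.5) = -4.5 m/s.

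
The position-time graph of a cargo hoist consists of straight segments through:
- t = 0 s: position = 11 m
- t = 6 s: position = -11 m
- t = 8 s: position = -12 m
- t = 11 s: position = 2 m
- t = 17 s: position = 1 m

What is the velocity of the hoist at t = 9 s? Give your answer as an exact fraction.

14/3 m/s

Velocity is the slope of the x-t graph on 8–11 s: (2 − -12)/(11 − 8) = 14/3 m/s.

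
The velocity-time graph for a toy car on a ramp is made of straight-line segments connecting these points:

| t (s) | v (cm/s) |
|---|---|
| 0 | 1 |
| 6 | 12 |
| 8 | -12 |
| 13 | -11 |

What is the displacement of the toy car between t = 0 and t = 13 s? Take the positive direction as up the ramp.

-18.5 cm

Displacement is the signed area under the v-t curve.
0–6 s: ½(1 + 12)(6) = 39 cm
6–8 s: ½(12 + -12)(2) = 0 cm
8–13 s: ½(-12 + -11)(5) = -57.5 cm
Net displacement = -18.5 cm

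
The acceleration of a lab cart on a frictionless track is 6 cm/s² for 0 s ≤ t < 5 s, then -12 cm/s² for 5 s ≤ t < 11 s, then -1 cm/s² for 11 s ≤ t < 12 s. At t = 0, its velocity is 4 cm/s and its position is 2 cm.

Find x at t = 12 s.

On each constant-a segment, Δv = aΔt and Δx = v₀Δt + ½aΔt²; chain segment to segment.
0–5 s: v starts 4 cm/s; Δx = 4·5 + ½·6·5² = 95 cm; v ends 34 cm/s.
5–11 s: v starts 34 cm/s; Δx = 34·6 + ½·-12·6² = -12 cm; v ends -38 cm/s.
11–12 s: v starts -38 cm/s; Δx = -38·1 + ½·-1·1² = -38.5 cm; v ends -39 cm/s.
x(12) = 2 + Σ Δx = 46.5 cm.

46.5 cm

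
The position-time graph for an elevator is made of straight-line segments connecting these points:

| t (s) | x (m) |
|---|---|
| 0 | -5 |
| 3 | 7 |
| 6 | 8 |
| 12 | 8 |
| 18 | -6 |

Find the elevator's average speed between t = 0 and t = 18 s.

1.5 m/s

Average speed = (total path length)/(elapsed time); on a piecewise-linear x-t graph the path length is Σ|Δx|.
0–3 s: |Δx| = |7 − -5| = 12 m
3–6 s: |Δx| = |8 − 7| = 1 m
6–12 s: |Δx| = |8 − 8| = 0 m
12–18 s: |Δx| = |-6 − 8| = 14 m
Total path = 27 m; average speed = 27/18 = 1.5 m/s.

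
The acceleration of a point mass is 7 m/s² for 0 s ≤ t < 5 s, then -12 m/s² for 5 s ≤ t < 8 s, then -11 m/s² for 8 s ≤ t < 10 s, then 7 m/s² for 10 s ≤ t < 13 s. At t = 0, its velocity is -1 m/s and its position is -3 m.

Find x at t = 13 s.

61 m

On each constant-a segment, Δv = aΔt and Δx = v₀Δt + ½aΔt²; chain segment to segment.
0–5 s: v starts -1 m/s; Δx = -1·5 + ½·7·5² = 82.5 m; v ends 34 m/s.
5–8 s: v starts 34 m/s; Δx = 34·3 + ½·-12·3² = 48 m; v ends -2 m/s.
8–10 s: v starts -2 m/s; Δx = -2·2 + ½·-11·2² = -26 m; v ends -24 m/s.
10–13 s: v starts -24 m/s; Δx = -24·3 + ½·7·3² = -40.5 m; v ends -3 m/s.
x(13) = -3 + Σ Δx = 61 m.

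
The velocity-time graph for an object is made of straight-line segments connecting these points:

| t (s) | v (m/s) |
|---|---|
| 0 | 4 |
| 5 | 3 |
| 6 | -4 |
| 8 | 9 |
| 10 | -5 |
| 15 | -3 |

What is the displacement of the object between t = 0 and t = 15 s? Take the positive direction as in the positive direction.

6 m

Displacement is the signed area under the v-t curve.
0–5 s: ½(4 + 3)(5) = 17.5 m
5–6 s: ½(3 + -4)(1) = -0.5 m
6–8 s: ½(-4 + 9)(2) = 5 m
8–10 s: ½(9 + -5)(2) = 4 m
10–15 s: ½(-5 + -3)(5) = -20 m
Net displacement = 6 m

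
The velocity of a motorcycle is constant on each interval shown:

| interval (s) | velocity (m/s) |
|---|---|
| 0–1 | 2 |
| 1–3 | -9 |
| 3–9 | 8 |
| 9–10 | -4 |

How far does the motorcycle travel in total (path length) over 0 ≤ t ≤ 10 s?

72 m

Distance (not displacement) is the total path length: add the absolute areas under v-t.
0–1 s: |2| × 1 = 2 m
1–3 s: |-9| × 2 = 18 m
3–9 s: |8| × 6 = 48 m
9–10 s: |-4| × 1 = 4 m
Total distance = 72 m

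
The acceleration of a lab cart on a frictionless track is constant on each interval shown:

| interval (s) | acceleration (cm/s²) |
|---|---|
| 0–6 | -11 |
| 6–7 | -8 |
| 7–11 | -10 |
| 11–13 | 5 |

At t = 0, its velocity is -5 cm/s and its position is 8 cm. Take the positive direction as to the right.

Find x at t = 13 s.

On each constant-a segment, Δv = aΔt and Δx = v₀Δt + ½aΔt²; chain segment to segment.
0–6 s: v starts -5 cm/s; Δx = -5·6 + ½·-11·6² = -228 cm; v ends -71 cm/s.
6–7 s: v starts -71 cm/s; Δx = -71·1 + ½·-8·1² = -75 cm; v ends -79 cm/s.
7–11 s: v starts -79 cm/s; Δx = -79·4 + ½·-10·4² = -396 cm; v ends -119 cm/s.
11–13 s: v starts -119 cm/s; Δx = -119·2 + ½·5·2² = -228 cm; v ends -109 cm/s.
x(13) = 8 + Σ Δx = -919 cm.

-919 cm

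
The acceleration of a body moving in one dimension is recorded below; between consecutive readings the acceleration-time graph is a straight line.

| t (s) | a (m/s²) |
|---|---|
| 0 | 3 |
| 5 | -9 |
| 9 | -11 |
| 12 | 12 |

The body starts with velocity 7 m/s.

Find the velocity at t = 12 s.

Δv equals the area under the a-t graph; then v = v₀ + Δv.
0–5 s: ½(3 + -9)(5) = -15 m/s
5–9 s: ½(-9 + -11)(4) = -40 m/s
9–12 s: ½(-11 + 12)(3) = 1.5 m/s
Δv = -53.5 m/s, so v(12) = 7 + (-53.5) = -46.5 m/s.

-46.5 m/s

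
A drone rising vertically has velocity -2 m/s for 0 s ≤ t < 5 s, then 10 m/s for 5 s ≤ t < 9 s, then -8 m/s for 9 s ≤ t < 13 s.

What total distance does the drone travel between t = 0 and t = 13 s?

82 m

Distance (not displacement) is the total path length: add the absolute areas under v-t.
0–5 s: |-2| × 5 = 10 m
5–9 s: |10| × 4 = 40 m
9–13 s: |-8| × 4 = 32 m
Total distance = 82 m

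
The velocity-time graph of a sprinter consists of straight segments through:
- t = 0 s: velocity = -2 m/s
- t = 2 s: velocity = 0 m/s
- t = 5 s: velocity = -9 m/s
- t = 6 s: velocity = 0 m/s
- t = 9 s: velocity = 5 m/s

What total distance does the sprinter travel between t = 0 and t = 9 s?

Total distance travelled is ∫|v| dt — sum the magnitudes of each area piece.
0–2 s: |½(-2 + 0)(2)| = 2 m
2–5 s: |½(0 + -9)(3)| = 13.5 m
5–6 s: |½(-9 + 0)(1)| = 4.5 m
6–9 s: |½(0 + 5)(3)| = 7.5 m
Total distance = 27.5 m

27.5 m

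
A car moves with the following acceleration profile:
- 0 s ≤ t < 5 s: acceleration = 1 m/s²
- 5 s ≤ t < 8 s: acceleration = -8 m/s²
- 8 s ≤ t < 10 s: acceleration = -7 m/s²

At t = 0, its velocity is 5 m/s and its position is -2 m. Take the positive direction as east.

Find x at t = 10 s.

On each constant-a segment, Δv = aΔt and Δx = v₀Δt + ½aΔt²; chain segment to segment.
0–5 s: v starts 5 m/s; Δx = 5·5 + ½·1·5² = 37.5 m; v ends 10 m/s.
5–8 s: v starts 10 m/s; Δx = 10·3 + ½·-8·3² = -6 m; v ends -14 m/s.
8–10 s: v starts -14 m/s; Δx = -14·2 + ½·-7·2² = -42 m; v ends -28 m/s.
x(10) = -2 + Σ Δx = -12.5 m.

-12.5 m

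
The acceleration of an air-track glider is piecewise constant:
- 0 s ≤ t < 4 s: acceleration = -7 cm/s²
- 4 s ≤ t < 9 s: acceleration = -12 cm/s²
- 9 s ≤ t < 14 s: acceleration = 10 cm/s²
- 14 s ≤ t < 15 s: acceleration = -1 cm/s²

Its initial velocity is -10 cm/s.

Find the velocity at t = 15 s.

Δv equals the area under the a-t graph; then v = v₀ + Δv.
0–4 s: -7 × 4 = -28 cm/s
4–9 s: -12 × 5 = -60 cm/s
9–14 s: 10 × 5 = 50 cm/s
14–15 s: -1 × 1 = -1 cm/s
Δv = -39 cm/s, so v(15) = -10 + (-39) = -49 cm/s.

-49 cm/s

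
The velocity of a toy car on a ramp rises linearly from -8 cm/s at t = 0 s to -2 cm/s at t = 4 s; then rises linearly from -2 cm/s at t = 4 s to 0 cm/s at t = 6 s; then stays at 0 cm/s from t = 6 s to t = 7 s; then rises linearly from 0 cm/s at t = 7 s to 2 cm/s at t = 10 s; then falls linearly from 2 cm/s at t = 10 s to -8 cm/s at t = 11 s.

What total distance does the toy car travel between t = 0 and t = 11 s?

28.4 cm

Total distance travelled is ∫|v| dt — sum the magnitudes of each area piece.
0–4 s: |½(-8 + -2)(4)| = 20 cm
4–6 s: |½(-2 + 0)(2)| = 2 cm
6–7 s: |0| × 1 = 0 cm
7–10 s: |½(0 + 2)(3)| = 3 cm
10–11 s: v = 0 at t = 10.2 s; triangle areas 0.2 + 3.2 = 3.4 cm
Total distance = 28.4 cm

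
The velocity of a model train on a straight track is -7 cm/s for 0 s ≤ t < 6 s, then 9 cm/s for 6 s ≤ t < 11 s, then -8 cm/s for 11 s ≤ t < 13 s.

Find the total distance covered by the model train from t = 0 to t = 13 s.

Distance (not displacement) is the total path length: add the absolute areas under v-t.
0–6 s: |-7| × 6 = 42 cm
6–11 s: |9| × 5 = 45 cm
11–13 s: |-8| × 2 = 16 cm
Total distance = 103 cm

103 cm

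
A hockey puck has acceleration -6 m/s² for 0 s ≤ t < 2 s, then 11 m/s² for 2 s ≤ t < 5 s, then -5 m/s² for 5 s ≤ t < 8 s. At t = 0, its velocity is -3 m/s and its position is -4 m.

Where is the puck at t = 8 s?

On each constant-a segment, Δv = aΔt and Δx = v₀Δt + ½aΔt²; chain segment to segment.
0–2 s: v starts -3 m/s; Δx = -3·2 + ½·-6·2² = -18 m; v ends -15 m/s.
2–5 s: v starts -15 m/s; Δx = -15·3 + ½·11·3² = 4.5 m; v ends 18 m/s.
5–8 s: v starts 18 m/s; Δx = 18·3 + ½·-5·3² = 31.5 m; v ends 3 m/s.
x(8) = -4 + Σ Δx = 14 m.

14 m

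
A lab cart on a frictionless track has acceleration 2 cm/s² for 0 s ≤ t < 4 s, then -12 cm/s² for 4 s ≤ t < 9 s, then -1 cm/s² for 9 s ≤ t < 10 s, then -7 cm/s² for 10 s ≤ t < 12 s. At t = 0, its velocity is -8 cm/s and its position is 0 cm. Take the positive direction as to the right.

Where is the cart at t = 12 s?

-362.5 cm

On each constant-a segment, Δv = aΔt and Δx = v₀Δt + ½aΔt²; chain segment to segment.
0–4 s: v starts -8 cm/s; Δx = -8·4 + ½·2·4² = -16 cm; v ends 0 cm/s.
4–9 s: v starts 0 cm/s; Δx = 0·5 + ½·-12·5² = -150 cm; v ends -60 cm/s.
9–10 s: v starts -60 cm/s; Δx = -60·1 + ½·-1·1² = -60.5 cm; v ends -61 cm/s.
10–12 s: v starts -61 cm/s; Δx = -61·2 + ½·-7·2² = -136 cm; v ends -75 cm/s.
x(12) = 0 + Σ Δx = -362.5 cm.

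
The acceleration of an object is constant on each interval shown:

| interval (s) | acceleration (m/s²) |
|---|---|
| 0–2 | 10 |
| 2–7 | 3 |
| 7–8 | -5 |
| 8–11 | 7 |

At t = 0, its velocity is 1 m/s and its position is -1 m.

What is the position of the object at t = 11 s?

On each constant-a segment, Δv = aΔt and Δx = v₀Δt + ½aΔt²; chain segment to segment.
0–2 s: v starts 1 m/s; Δx = 1·2 + ½·10·2² = 22 m; v ends 21 m/s.
2–7 s: v starts 21 m/s; Δx = 21·5 + ½·3·5² = 142.5 m; v ends 36 m/s.
7–8 s: v starts 36 m/s; Δx = 36·1 + ½·-5·1² = 33.5 m; v ends 31 m/s.
8–11 s: v starts 31 m/s; Δx = 31·3 + ½·7·3² = 124.5 m; v ends 52 m/s.
x(11) = -1 + Σ Δx = 321.5 m.

321.5 m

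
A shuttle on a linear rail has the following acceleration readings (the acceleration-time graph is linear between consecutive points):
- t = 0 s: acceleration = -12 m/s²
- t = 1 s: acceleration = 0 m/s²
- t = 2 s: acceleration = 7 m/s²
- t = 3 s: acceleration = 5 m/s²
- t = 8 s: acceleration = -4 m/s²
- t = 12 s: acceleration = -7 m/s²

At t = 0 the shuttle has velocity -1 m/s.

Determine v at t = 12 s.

-17 m/s

Δv equals the area under the a-t graph; then v = v₀ + Δv.
0–1 s: ½(-12 + 0)(1) = -6 m/s
1–2 s: ½(0 + 7)(1) = 3.5 m/s
2–3 s: ½(7 + 5)(1) = 6 m/s
3–8 s: ½(5 + -4)(5) = 2.5 m/s
8–12 s: ½(-4 + -7)(4) = -22 m/s
Δv = -16 m/s, so v(12) = -1 + (-16) = -17 m/s.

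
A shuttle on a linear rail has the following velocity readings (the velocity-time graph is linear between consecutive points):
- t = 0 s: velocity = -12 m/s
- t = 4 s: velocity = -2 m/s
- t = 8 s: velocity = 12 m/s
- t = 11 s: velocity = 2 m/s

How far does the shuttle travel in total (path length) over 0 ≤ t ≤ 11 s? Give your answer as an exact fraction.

491/7 m

Distance (not displacement) is the total path length: add the absolute areas under v-t.
0–4 s: |½(-12 + -2)(4)| = 28 m
4–8 s: v = 0 at t = 32/7 s; triangle areas 4/7 + 144/7 = 148/7 m
8–11 s: |½(12 + 2)(3)| = 21 m
Total distance = 491/7 m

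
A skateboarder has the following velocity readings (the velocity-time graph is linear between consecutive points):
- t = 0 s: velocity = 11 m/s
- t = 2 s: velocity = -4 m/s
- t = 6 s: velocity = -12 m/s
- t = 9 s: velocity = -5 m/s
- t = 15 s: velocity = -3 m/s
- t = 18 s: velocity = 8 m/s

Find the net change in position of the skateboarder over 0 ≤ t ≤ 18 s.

-67 m

Net displacement equals the area under the velocity-time graph (areas below the axis count negative).
0–2 s: ½(11 + -4)(2) = 7 m
2–6 s: ½(-4 + -12)(4) = -32 m
6–9 s: ½(-12 + -5)(3) = -25.5 m
9–15 s: ½(-5 + -3)(6) = -24 m
15–18 s: ½(-3 + 8)(3) = 7.5 m
Net displacement = -67 m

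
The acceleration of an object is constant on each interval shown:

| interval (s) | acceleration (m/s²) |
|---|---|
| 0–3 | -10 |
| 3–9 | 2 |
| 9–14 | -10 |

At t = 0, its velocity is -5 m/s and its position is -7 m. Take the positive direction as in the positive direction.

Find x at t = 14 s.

-481 m

On each constant-a segment, Δv = aΔt and Δx = v₀Δt + ½aΔt²; chain segment to segment.
0–3 s: v starts -5 m/s; Δx = -5·3 + ½·-10·3² = -60 m; v ends -35 m/s.
3–9 s: v starts -35 m/s; Δx = -35·6 + ½·2·6² = -174 m; v ends -23 m/s.
9–14 s: v starts -23 m/s; Δx = -23·5 + ½·-10·5² = -240 m; v ends -73 m/s.
x(14) = -7 + Σ Δx = -481 m.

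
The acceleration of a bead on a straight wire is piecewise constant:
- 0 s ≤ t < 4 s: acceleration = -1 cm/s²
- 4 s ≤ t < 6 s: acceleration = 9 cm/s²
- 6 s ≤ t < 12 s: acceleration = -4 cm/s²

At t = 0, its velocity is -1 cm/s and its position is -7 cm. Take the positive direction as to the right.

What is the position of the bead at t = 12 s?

-5 cm

On each constant-a segment, Δv = aΔt and Δx = v₀Δt + ½aΔt²; chain segment to segment.
0–4 s: v starts -1 cm/s; Δx = -1·4 + ½·-1·4² = -12 cm; v ends -5 cm/s.
4–6 s: v starts -5 cm/s; Δx = -5·2 + ½·9·2² = 8 cm; v ends 13 cm/s.
6–12 s: v starts 13 cm/s; Δx = 13·6 + ½·-4·6² = 6 cm; v ends -11 cm/s.
x(12) = -7 + Σ Δx = -5 cm.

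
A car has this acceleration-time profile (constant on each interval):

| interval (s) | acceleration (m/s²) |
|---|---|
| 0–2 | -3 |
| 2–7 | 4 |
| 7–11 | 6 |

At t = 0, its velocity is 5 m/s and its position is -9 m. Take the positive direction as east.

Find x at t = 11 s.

On each constant-a segment, Δv = aΔt and Δx = v₀Δt + ½aΔt²; chain segment to segment.
0–2 s: v starts 5 m/s; Δx = 5·2 + ½·-3·2² = 4 m; v ends -1 m/s.
2–7 s: v starts -1 m/s; Δx = -1·5 + ½·4·5² = 45 m; v ends 19 m/s.
7–11 s: v starts 19 m/s; Δx = 19·4 + ½·6·4² = 124 m; v ends 43 m/s.
x(11) = -9 + Σ Δx = 164 m.

164 m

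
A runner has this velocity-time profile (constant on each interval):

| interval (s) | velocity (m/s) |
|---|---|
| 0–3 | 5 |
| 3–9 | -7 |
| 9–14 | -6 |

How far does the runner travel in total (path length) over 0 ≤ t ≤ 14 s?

87 m

Total distance travelled is ∫|v| dt — sum the magnitudes of each area piece.
0–3 s: |5| × 3 = 15 m
3–9 s: |-7| × 6 = 42 m
9–14 s: |-6| × 5 = 30 m
Total distance = 87 m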